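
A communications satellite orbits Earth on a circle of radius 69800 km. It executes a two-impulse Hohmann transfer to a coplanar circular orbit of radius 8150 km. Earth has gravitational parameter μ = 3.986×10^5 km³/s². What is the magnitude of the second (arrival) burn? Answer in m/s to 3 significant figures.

Transfer-ellipse semi-major axis a_t = (r₁ + r₂)/2 = (69800 + 8150)/2 = 38975 km.
Circular speed at r = 8150 km: v_c = √(μ/r) = 6.99342 km/s.
Vis-viva on the transfer ellipse at r = 8150 km gives v_t = √[μ(2/r − 1/a_t)] = 9.35889 km/s.
Δv₂ = |v_t − v_c| = |9.35889 − 6.99342| = 2.365 km/s.

Δv₂ = 2370 m/s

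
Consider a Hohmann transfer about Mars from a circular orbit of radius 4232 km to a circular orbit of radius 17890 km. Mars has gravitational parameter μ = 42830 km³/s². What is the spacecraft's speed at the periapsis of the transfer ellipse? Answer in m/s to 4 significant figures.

v = 4046 m/s

Semi-major axis of the transfer orbit: a_t = (4232 + 17890)/2 = 11061 km.
At periapsis, r = 4232 km.
Vis-viva: v = √[μ(2/r − 1/a_t)] = √[42830 × (2/4232 − 1/11061)] = 4.046 km/s.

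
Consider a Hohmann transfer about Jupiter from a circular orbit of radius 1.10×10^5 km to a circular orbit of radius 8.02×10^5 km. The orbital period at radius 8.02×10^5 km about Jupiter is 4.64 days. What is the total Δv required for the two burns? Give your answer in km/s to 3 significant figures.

Δv = 17.5 km/s

From Kepler's third law T² = 4π²r³/μ at r = 8.02×10^5 km, T = 4.64 days = 4.64 × 86400 s = 4.00896×10^5 s: μ = 4π²r³/T² = 1.26712×10^8 km³/s².
Semi-major axis of the transfer orbit: a_t = (1.100×10^5 + 8.020×10^5)/2 = 4.560×10^5 km.
Circular speed at r₁: v₁ = √(μ/r₁) = √(1.26712×10^8/1.100×10^5) = 33.94 km/s.
On the transfer ellipse at r₁, vis-viva gives v_p = √[μ(2/r₁ − 1/a_t)] = 45.01 km/s.
First burn Δv₁ = |v_p − v₁| = 11.07 km/s.
Circular speed at r₂: v₂ = √(μ/r₂) = 12.57 km/s.
Transfer-orbit speed at r₂: v_a = √[μ(2/r₂ − 1/a_t)] = 6.174 km/s.
Second burn Δv₂ = |v₂ − v_a| = 6.396 km/s.
Total Δv = Δv₁ + Δv₂ = 17.47 km/s.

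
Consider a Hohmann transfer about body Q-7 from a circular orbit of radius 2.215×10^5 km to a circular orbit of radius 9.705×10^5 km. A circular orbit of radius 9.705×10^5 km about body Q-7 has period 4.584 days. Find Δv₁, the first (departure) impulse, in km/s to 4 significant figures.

Δv₁ = 8.897 km/s

From Kepler's third law T² = 4π²r³/μ at r = 9.705×10^5 km, T = 4.584 days = 4.584 × 86400 s = 3.960576×10^5 s: μ = 4π²r³/T² = 2.30054×10^8 km³/s².
The Hohmann ellipse has a_t = (r₁ + r₂)/2 = 5.960×10^5 km.
Circular speed at r = 2.215×10^5 km: v_c = √(μ/r) = 32.228 km/s.
Transfer-orbit speed at the same r (vis-viva, a = a_t): v_t = √[μ(2/r − 1/a_t)] = 41.125 km/s.
Δv₁ = |v_t − v_c| = |41.125 − 32.228| = 8.897 km/s.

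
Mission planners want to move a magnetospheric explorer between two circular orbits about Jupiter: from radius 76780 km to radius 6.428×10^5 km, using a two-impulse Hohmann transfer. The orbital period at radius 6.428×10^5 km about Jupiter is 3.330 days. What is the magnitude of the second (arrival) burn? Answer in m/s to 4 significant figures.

Δv₂ = 7553 m/s

From Kepler's third law T² = 4π²r³/μ at r = 6.428×10^5 km, T = 3.330 days = 3.330 × 86400 s = 2.87712×10^5 s: μ = 4π²r³/T² = 1.26669×10^8 km³/s².
Transfer-ellipse semi-major axis a_t = (r₁ + r₂)/2 = (76780 + 6.428×10^5)/2 = 3.5979×10^5 km.
On the circular orbit at r = 6.428×10^5 km, v_c = √(μ/r) = 14.038 km/s.
Vis-viva on the transfer ellipse at r = 6.428×10^5 km gives v_t = √[μ(2/r − 1/a_t)] = 6.4848 km/s.
Δv₂ = |v_t − v_c| = |6.4848 − 14.038| = 7.553 km/s.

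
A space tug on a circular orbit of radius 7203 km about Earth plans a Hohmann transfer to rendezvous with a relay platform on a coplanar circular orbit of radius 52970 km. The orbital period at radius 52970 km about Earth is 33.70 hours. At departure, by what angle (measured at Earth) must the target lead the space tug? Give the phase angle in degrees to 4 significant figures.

φ = 102.9°

From Kepler's third law T² = 4π²r³/μ at r = 52970 km, T = 33.70 hours = 33.70 × 3600 s = 1.2132×10^5 s: μ = 4π²r³/T² = 3.98644×10^5 km³/s².
Semi-major axis of the transfer orbit: a_t = (7203 + 52970)/2 = 30086.5 km.
The half-period of the transfer ellipse is t = π√(a_t³/μ) = 25966.59 s.
Target angular speed ω₂ = √(μ/r₂³) = 5.179019×10^-5 rad/s.
Angle swept by the target during transfer: ω₂·t = 1.34481 rad = 77.052°.
Arrival is 180° from departure on the ellipse, so φ = 180° − 77.052° = 102.9°.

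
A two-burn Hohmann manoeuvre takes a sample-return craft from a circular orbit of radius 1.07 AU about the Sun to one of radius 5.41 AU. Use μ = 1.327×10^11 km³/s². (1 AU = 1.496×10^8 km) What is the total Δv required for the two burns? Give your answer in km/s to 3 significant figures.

Δv = 13.9 km/s

In km: r₁ = 1.07 × 1.496×10^8 = 1.60072×10^8 km; r₂ = 5.41 × 1.496×10^8 = 8.09336×10^8 km.
Semi-major axis of the transfer orbit: a_t = (1.60072×10^8 + 8.09336×10^8)/2 = 4.84704×10^8 km.
Circular speed at r₁: v₁ = √(μ/r₁) = √(1.327×10^11/1.60072×10^8) = 28.792 km/s.
Transfer-orbit speed at r₁ (v² = μ(2/r − 1/a)): v_p = √[μ(2/r₁ − 1/a_t)] = 37.205 km/s.
First burn Δv₁ = |v_p − v₁| = 8.413 km/s.
Circular speed at r₂: v₂ = √(μ/r₂) = 12.8047 km/s.
Transfer-orbit speed at r₂: v_a = √[μ(2/r₂ − 1/a_t)] = 7.35852 km/s.
Second burn Δv₂ = |v₂ − v_a| = 5.446 km/s.
Total Δv = Δv₁ + Δv₂ = 13.86 km/s.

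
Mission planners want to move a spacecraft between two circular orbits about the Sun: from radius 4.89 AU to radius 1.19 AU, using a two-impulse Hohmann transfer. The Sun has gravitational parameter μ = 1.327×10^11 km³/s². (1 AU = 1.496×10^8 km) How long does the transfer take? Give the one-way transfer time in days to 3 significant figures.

t = 968 days

In km: r₁ = 4.89 × 1.496×10^8 = 7.31544×10^8 km; r₂ = 1.19 × 1.496×10^8 = 1.78024×10^8 km.
Semi-major axis of the transfer orbit: a_t = (7.31544×10^8 + 1.78024×10^8)/2 = 4.54784×10^8 km.
By Kepler's third law the transfer-orbit period is T = 2π√(a_t³/μ), so t = T/2 = 8.364×10^7 s.
Converting: 8.364×10^7 s ÷ 86400 s/day = 968 days.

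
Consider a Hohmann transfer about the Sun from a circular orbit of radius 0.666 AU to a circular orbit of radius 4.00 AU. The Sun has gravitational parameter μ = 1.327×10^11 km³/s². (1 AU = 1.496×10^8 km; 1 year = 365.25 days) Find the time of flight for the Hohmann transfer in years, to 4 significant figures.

t = 1.782 years

In km: r₁ = 0.666 × 1.496×10^8 = 9.96336×10^7 km; r₂ = 4.00 × 1.496×10^8 = 5.984×10^8 km.
Semi-major axis of the transfer orbit: a_t = (9.96336×10^7 + 5.984×10^8)/2 = 3.490168×10^8 km.
Half the transfer-orbit period gives t = π√(a_t³/μ) = 5.623×10^7 s.
Converting: 5.623×10^7 s ÷ 3.15576×10^7 s/year (365.25 × 86400) = 1.782 years.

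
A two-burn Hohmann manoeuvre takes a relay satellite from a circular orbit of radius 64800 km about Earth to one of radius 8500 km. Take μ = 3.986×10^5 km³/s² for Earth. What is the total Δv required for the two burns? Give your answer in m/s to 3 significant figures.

Transfer-ellipse semi-major axis a_t = (r₁ + r₂)/2 = (64800 + 8500)/2 = 36650 km.
At r₁ the circular-orbit speed is v₁ = √(μ/r₁) = 2.48017 km/s.
On the transfer ellipse at r₁, vis-viva gives v_a = √[μ(2/r₁ − 1/a_t)] = 1.19441 km/s.
First burn Δv₁ = |v_a − v₁| = 1.28576 km/s.
At r₂, v₂ = √(μ/r₂) = 6.8479 km/s.
Transfer-orbit speed at r₂: v_p = √[μ(2/r₂ − 1/a_t)] = 9.1056 km/s.
Second burn Δv₂ = |v₂ − v_p| = 2.25770 km/s.
Total Δv = Δv₁ + Δv₂ = 3.543 km/s.

Δv = 3540 m/s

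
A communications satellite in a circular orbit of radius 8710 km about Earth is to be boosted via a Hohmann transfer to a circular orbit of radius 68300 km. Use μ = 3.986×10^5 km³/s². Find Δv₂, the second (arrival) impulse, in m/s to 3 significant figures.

Semi-major axis of the transfer orbit: a_t = (8710 + 68300)/2 = 38505 km.
On the circular orbit at r = 68300 km, v_c = √(μ/r) = 2.416 km/s.
Vis-viva on the transfer ellipse at r = 68300 km gives v_t = √[μ(2/r − 1/a_t)] = 1.149 km/s.
Δv₂ = |v_t − v_c| = |1.149 − 2.416| = 1.267 km/s.

Δv₂ = 1270 m/s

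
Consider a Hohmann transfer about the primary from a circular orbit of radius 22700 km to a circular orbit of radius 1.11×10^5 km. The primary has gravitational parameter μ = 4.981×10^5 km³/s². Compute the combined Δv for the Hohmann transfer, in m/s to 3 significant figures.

Δv = 2240 m/s

The Hohmann ellipse has a_t = (r₁ + r₂)/2 = 66850 km.
At r₁ the circular-orbit speed is v₁ = √(μ/r₁) = 4.684 km/s.
On the transfer ellipse at r₁, v² = μ(2/r − 1/a) gives v_p = √[μ(2/r₁ − 1/a_t)] = 6.036 km/s.
First burn Δv₁ = |v_p − v₁| = 1.352 km/s.
Circular speed at r₂: v₂ = √(μ/r₂) = 2.1183 km/s.
Transfer-orbit speed at r₂: v_a = √[μ(2/r₂ − 1/a_t)] = 1.2344 km/s.
Second burn Δv₂ = |v₂ − v_a| = 0.8839 km/s.
Δv = Δv₁ + Δv₂ = 1.352 + 0.8839 = 2.236 km/s.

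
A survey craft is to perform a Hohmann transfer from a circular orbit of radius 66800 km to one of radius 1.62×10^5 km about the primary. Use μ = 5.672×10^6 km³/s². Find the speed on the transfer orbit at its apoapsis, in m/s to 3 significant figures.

v = 4520 m/s

Transfer-ellipse semi-major axis a_t = (r₁ + r₂)/2 = (66800 + 1.620×10^5)/2 = 1.144×10^5 km.
At apoapsis, r = 1.620×10^5 km.
Applying v² = μ(2/r − 1/a_t): v = 4.522 km/s.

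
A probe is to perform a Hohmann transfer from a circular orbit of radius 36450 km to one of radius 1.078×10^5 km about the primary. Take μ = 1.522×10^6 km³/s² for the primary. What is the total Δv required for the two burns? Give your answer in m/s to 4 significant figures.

The Hohmann ellipse has a_t = (r₁ + r₂)/2 = 72125 km.
At r₁ the circular-orbit speed is v₁ = √(μ/r₁) = 6.462 km/s.
On the transfer ellipse at r₁, vis-viva gives v_p = √[μ(2/r₁ − 1/a_t)] = 7.900 km/s.
First burn Δv₁ = |v_p − v₁| = 1.438 km/s.
At r₂, v₂ = √(μ/r₂) = 3.757 km/s.
Transfer-orbit speed at r₂: v_a = √[μ(2/r₂ − 1/a_t)] = 2.671 km/s.
Second burn Δv₂ = |v₂ − v_a| = 1.086 km/s.
Total Δv = Δv₁ + Δv₂ = 2.524 km/s.

Δv = 2524 m/s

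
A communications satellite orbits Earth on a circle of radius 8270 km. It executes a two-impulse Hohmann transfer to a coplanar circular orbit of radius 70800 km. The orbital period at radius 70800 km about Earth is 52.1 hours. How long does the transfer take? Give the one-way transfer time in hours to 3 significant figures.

From Kepler's third law T² = 4π²r³/μ at r = 70800 km, T = 52.1 hours = 52.1 × 3600 s = 1.8756×10^5 s: μ = 4π²r³/T² = 3.98271×10^5 km³/s².
Semi-major axis of the transfer orbit: a_t = (8270 + 70800)/2 = 39535 km.
By Kepler's third law the transfer-orbit period is T = 2π√(a_t³/μ), so t = T/2 = 39130 s.
Converting: 39130 s ÷ 3600 s/hour = 10.9 hours.

t = 10.9 hours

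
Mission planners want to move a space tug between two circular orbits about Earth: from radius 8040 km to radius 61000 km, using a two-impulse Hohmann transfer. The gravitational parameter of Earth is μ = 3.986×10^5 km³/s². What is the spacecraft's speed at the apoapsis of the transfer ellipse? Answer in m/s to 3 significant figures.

Transfer-ellipse semi-major axis a_t = (r₁ + r₂)/2 = (8040 + 61000)/2 = 34520 km.
The apoapsis of the transfer ellipse is at r = 61000 km.
From the vis-viva equation, v = √[μ(2/r − 1/a_t)] = 1.234 km/s.

v = 1230 m/s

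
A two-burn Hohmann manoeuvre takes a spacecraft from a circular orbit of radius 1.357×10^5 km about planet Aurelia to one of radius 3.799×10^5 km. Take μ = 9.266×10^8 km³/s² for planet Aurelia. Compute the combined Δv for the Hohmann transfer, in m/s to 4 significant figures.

The Hohmann ellipse has a_t = (r₁ + r₂)/2 = 2.578×10^5 km.
At r₁ the circular-orbit speed is v₁ = √(μ/r₁) = 82.63351 km/s.
On the transfer ellipse at r₁, vis-viva gives v_p = √[μ(2/r₁ − 1/a_t)] = 100.3112 km/s.
First burn Δv₁ = |v_p − v₁| = 17.678 km/s.
At r₂, v₂ = √(μ/r₂) = 49.387 km/s.
Transfer-orbit speed at r₂: v_a = √[μ(2/r₂ − 1/a_t)] = 35.831 km/s.
Second burn Δv₂ = |v₂ − v_a| = 13.556 km/s.
Total Δv = Δv₁ + Δv₂ = 31.23 km/s.

Δv = 31230 m/s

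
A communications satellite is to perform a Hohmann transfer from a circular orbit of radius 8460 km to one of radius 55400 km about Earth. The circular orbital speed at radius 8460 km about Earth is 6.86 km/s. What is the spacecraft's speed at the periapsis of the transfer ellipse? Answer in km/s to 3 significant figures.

v = 9.04 km/s

From the circular-orbit relation v² = μ/r at r = 8460 km: μ = v²r = (6.86)² × 8460 = 3.98124×10^5 km³/s².
Transfer-ellipse semi-major axis a_t = (r₁ + r₂)/2 = (8460 + 55400)/2 = 31930 km.
At periapsis, r = 8460 km.
Applying v² = μ(2/r − 1/a_t): v = 9.036 km/s.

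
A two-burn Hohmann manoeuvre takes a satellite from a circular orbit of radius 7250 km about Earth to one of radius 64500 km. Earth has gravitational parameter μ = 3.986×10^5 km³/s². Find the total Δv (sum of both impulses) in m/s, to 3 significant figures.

Semi-major axis of the transfer orbit: a_t = (7250 + 64500)/2 = 35875 km.
At r₁ the circular-orbit speed is v₁ = √(μ/r₁) = 7.4148 km/s.
Transfer-orbit speed at r₁ (vis-viva equation): v_p = √[μ(2/r₁ − 1/a_t)] = 9.9422 km/s.
First burn Δv₁ = |v_p − v₁| = 2.5274 km/s.
Circular speed at r₂: v₂ = √(μ/r₂) = 2.4859 km/s.
Transfer-orbit speed at r₂: v_a = √[μ(2/r₂ − 1/a_t)] = 1.1175 km/s.
Second burn Δv₂ = |v₂ − v_a| = 1.3684 km/s.
Δv = Δv₁ + Δv₂ = 2.5274 + 1.3684 = 3.896 km/s.

Δv = 3900 m/s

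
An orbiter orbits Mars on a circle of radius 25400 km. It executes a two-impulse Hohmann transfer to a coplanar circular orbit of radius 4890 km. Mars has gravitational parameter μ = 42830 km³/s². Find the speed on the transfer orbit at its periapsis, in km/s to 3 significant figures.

The Hohmann ellipse has a_t = (r₁ + r₂)/2 = 15145 km.
The periapsis of the transfer ellipse is at r = 4890 km.
From the vis-viva equation, v = √[μ(2/r − 1/a_t)] = 3.833 km/s.

v = 3.83 km/s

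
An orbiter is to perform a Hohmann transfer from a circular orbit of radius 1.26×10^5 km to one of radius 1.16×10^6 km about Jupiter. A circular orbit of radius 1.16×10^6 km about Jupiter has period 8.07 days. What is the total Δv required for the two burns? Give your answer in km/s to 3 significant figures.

Δv = 16.7 km/s

From Kepler's third law T² = 4π²r³/μ at r = 1.16×10^6 km, T = 8.07 days = 8.07 × 86400 s = 6.97248×10^5 s: μ = 4π²r³/T² = 1.26753×10^8 km³/s².
Transfer-ellipse semi-major axis a_t = (r₁ + r₂)/2 = (1.260×10^5 + 1.160×10^6)/2 = 6.430×10^5 km.
At r₁ the circular-orbit speed is v₁ = √(μ/r₁) = 31.72 km/s.
Transfer-orbit speed at r₁ (vis-viva): v_p = √[μ(2/r₁ − 1/a_t)] = 42.60 km/s.
First burn Δv₁ = |v_p − v₁| = 10.88 km/s.
Circular speed at r₂: v₂ = √(μ/r₂) = 10.453 km/s.
Transfer-orbit speed at r₂: v_a = √[μ(2/r₂ − 1/a_t)] = 4.6273 km/s.
Second burn Δv₂ = |v₂ − v_a| = 5.826 km/s.
Total Δv = Δv₁ + Δv₂ = 16.71 km/s.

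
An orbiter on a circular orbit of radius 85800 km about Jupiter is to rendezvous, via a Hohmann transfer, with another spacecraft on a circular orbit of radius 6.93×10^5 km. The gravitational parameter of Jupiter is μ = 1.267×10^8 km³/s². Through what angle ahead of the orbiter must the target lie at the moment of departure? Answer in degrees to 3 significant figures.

φ = 104°

Semi-major axis of the transfer orbit: a_t = (85800 + 6.930×10^5)/2 = 3.894×10^5 km.
Transfer time t = π√(a_t³/μ) = 67819.6 s.
Target angular speed ω₂ = √(μ/r₂³) = 1.95114×10^-5 rad/s.
Angle swept by the target during transfer: ω₂·t = 1.3233 rad = 75.82°.
Arrival is 180° from departure on the ellipse, so φ = 180° − 75.82° = 104°.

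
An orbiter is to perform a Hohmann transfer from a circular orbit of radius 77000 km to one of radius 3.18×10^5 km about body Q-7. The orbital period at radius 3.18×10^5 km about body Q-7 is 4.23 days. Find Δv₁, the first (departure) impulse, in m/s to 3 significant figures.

Δv₁ = 2990 m/s

From Kepler's third law T² = 4π²r³/μ at r = 3.18×10^5 km, T = 4.23 days = 4.23 × 86400 s = 3.65472×10^5 s: μ = 4π²r³/T² = 9.50458×10^6 km³/s².
Transfer-ellipse semi-major axis a_t = (r₁ + r₂)/2 = (77000 + 3.180×10^5)/2 = 1.975×10^5 km.
Circular speed at r = 77000 km: v_c = √(μ/r) = 11.110 km/s.
Vis-viva on the transfer ellipse at r = 77000 km gives v_t = √[μ(2/r − 1/a_t)] = 14.098 km/s.
Δv₁ = |v_t − v_c| = |14.098 − 11.110| = 2.988 km/s.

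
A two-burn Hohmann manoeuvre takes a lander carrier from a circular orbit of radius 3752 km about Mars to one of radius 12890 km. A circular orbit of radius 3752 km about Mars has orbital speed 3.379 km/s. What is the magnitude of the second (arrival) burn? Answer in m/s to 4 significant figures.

Δv₂ = 598.9 m/s

From the circular-orbit relation v² = μ/r at r = 3752 km: μ = v²r = (3.379)² × 3752 = 42839.0 km³/s².
The Hohmann ellipse has a_t = (r₁ + r₂)/2 = 8321 km.
On the circular orbit at r = 12890 km, v_c = √(μ/r) = 1.82303 km/s.
Vis-viva on the transfer ellipse at r = 12890 km gives v_t = √[μ(2/r − 1/a_t)] = 1.22416 km/s.
Δv₂ = |v_t − v_c| = |1.22416 − 1.82303| = 0.5989 km/s.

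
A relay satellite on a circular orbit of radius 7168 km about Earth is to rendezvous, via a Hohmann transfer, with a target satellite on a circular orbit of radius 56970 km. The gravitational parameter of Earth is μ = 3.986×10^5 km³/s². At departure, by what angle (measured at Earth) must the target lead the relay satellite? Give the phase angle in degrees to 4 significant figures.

Transfer-ellipse semi-major axis a_t = (r₁ + r₂)/2 = (7168 + 56970)/2 = 32069 km.
The half-period of the transfer ellipse is t = π√(a_t³/μ) = 28577 s.
Target angular speed ω₂ = √(μ/r₂³) = 4.6430×10^-5 rad/s.
Angle swept by the target during transfer: ω₂·t = 1.3268 rad = 76.02°.
Arrival is 180° from departure on the ellipse, so φ = 180° − 76.02° = 104.0°.

φ = 104.0°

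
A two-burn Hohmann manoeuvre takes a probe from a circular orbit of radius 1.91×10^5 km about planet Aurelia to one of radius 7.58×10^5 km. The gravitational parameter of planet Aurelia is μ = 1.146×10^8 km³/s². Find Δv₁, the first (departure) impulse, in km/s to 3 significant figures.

The Hohmann ellipse has a_t = (r₁ + r₂)/2 = 4.745×10^5 km.
Circular speed at r = 1.910×10^5 km: v_c = √(μ/r) = 24.495 km/s.
Vis-viva on the transfer ellipse at r = 1.910×10^5 km gives v_t = √[μ(2/r − 1/a_t)] = 30.959 km/s.
Δv₁ = |v_t − v_c| = |30.959 − 24.495| = 6.464 km/s.

Δv₁ = 6.46 km/s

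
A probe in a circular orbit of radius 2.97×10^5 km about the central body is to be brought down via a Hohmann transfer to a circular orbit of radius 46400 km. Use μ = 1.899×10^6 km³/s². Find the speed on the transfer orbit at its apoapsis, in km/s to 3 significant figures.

v = 1.31 km/s

The Hohmann ellipse has a_t = (r₁ + r₂)/2 = 1.717×10^5 km.
At apoapsis, r = 2.970×10^5 km.
Vis-viva: v = √[μ(2/r − 1/a_t)] = √[1.899×10^6 × (2/2.970×10^5 − 1/1.717×10^5)] = 1.314 km/s.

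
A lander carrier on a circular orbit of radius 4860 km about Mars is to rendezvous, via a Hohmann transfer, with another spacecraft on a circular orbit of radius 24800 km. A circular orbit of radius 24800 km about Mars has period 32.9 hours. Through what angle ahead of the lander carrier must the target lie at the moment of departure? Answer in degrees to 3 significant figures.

From Kepler's third law T² = 4π²r³/μ at r = 24800 km, T = 32.9 hours = 32.9 × 3600 s = 1.1844×10^5 s: μ = 4π²r³/T² = 42925.8 km³/s².
Transfer-ellipse semi-major axis a_t = (r₁ + r₂)/2 = (4860 + 24800)/2 = 14830 km.
The half-period of the transfer ellipse is t = π√(a_t³/μ) = 27384.4 s.
The target's mean motion on its circular orbit is ω₂ = √(μ/r₂³) = 5.30495×10^-5 rad/s.
Angle swept by the target during transfer: ω₂·t = 1.45273 rad = 83.24°.
The lander carrier traverses 180° on the transfer ellipse, so the target must lead by 180° − 83.24° = 96.8°.

φ = 96.8°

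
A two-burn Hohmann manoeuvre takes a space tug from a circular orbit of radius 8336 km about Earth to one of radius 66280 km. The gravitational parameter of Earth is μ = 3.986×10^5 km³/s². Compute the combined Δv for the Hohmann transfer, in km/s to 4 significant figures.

Δv = 3.595 km/s

Semi-major axis of the transfer orbit: a_t = (8336 + 66280)/2 = 37308 km.
Circular speed at r₁: v₁ = √(μ/r₁) = √(3.986×10^5/8336) = 6.915 km/s.
Transfer-orbit speed at r₁ (v² = μ(2/r − 1/a)): v_p = √[μ(2/r₁ − 1/a_t)] = 9.217 km/s.
First burn Δv₁ = |v_p − v₁| = 2.302 km/s.
At r₂, v₂ = √(μ/r₂) = 2.452 km/s.
Transfer-orbit speed at r₂: v_a = √[μ(2/r₂ − 1/a_t)] = 1.159 km/s.
Second burn Δv₂ = |v₂ − v_a| = 1.293 km/s.
Total Δv = Δv₁ + Δv₂ = 3.595 km/s.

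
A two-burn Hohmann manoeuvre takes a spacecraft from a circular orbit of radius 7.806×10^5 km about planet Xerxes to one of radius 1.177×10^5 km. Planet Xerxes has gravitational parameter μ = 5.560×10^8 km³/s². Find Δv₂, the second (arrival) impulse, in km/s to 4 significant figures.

Δv₂ = 21.88 km/s

Semi-major axis of the transfer orbit: a_t = (7.806×10^5 + 1.177×10^5)/2 = 4.4915×10^5 km.
On the circular orbit at r = 1.177×10^5 km, v_c = √(μ/r) = 68.73 km/s.
Transfer-orbit speed at the same r (vis-viva, a = a_t): v_t = √[μ(2/r − 1/a_t)] = 90.61 km/s.
Δv₂ = |v_t − v_c| = |90.61 − 68.73| = 21.88 km/s.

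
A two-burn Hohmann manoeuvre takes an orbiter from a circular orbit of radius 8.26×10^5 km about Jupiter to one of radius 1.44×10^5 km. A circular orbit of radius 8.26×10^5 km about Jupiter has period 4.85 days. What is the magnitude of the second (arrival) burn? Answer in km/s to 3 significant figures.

From Kepler's third law T² = 4π²r³/μ at r = 8.26×10^5 km, T = 4.85 days = 4.85 × 86400 s = 4.1904×10^5 s: μ = 4π²r³/T² = 1.26704×10^8 km³/s².
The Hohmann ellipse has a_t = (r₁ + r₂)/2 = 4.850×10^5 km.
Circular speed at r = 1.440×10^5 km: v_c = √(μ/r) = 29.663 km/s.
Vis-viva on the transfer ellipse at r = 1.440×10^5 km gives v_t = √[μ(2/r − 1/a_t)] = 38.711 km/s.
Δv₂ = |v_t − v_c| = |38.711 − 29.663| = 9.048 km/s.

Δv₂ = 9.05 km/s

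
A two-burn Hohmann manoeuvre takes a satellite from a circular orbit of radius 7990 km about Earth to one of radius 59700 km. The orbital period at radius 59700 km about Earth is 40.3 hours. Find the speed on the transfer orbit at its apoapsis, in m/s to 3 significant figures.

v = 1260 m/s

From Kepler's third law T² = 4π²r³/μ at r = 59700 km, T = 40.3 hours = 40.3 × 3600 s = 1.4508×10^5 s: μ = 4π²r³/T² = 3.99087×10^5 km³/s².
The Hohmann ellipse has a_t = (r₁ + r₂)/2 = 33845 km.
At apoapsis, r = 59700 km.
Vis-viva: v = √[μ(2/r − 1/a_t)] = √[3.99087×10^5 × (2/59700 − 1/33845)] = 1.256 km/s.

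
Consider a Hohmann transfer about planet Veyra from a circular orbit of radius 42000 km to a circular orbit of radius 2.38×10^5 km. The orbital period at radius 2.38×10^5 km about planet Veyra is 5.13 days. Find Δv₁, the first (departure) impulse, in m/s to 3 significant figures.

Δv₁ = 2440 m/s

From Kepler's third law T² = 4π²r³/μ at r = 2.38×10^5 km, T = 5.13 days = 5.13 × 86400 s = 4.43232×10^5 s: μ = 4π²r³/T² = 2.70912×10^6 km³/s².
Semi-major axis of the transfer orbit: a_t = (42000 + 2.380×10^5)/2 = 1.400×10^5 km.
Circular speed at r = 42000 km: v_c = √(μ/r) = 8.03137 km/s.
Transfer-orbit speed at the same r (vis-viva, a = a_t): v_t = √[μ(2/r − 1/a_t)] = 10.4716 km/s.
Δv₁ = |v_t − v_c| = |10.4716 − 8.03137| = 2.440 km/s.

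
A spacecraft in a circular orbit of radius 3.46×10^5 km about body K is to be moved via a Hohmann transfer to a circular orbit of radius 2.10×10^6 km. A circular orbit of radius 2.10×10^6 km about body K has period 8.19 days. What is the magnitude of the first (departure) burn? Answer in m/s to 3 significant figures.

Δv₁ = 14300 m/s

From Kepler's third law T² = 4π²r³/μ at r = 2.10×10^6 km, T = 8.19 days = 8.19 × 86400 s = 7.07616×10^5 s: μ = 4π²r³/T² = 7.30167×10^8 km³/s².
Transfer-ellipse semi-major axis a_t = (r₁ + r₂)/2 = (3.460×10^5 + 2.100×10^6)/2 = 1.223×10^6 km.
On the circular orbit at r = 3.460×10^5 km, v_c = √(μ/r) = 45.94 km/s.
Vis-viva on the transfer ellipse at r = 3.460×10^5 km gives v_t = √[μ(2/r − 1/a_t)] = 60.20 km/s.
Δv₁ = |v_t − v_c| = |60.20 − 45.94| = 14.26 km/s.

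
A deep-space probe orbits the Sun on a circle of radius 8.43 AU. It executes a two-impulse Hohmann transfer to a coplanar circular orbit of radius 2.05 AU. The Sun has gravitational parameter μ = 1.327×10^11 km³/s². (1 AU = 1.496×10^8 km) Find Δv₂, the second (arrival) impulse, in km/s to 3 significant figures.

Δv₂ = 5.58 km/s

In km: r₁ = 8.43 × 1.496×10^8 = 1.261128×10^9 km; r₂ = 2.05 × 1.496×10^8 = 3.0668×10^8 km.
Transfer-ellipse semi-major axis a_t = (r₁ + r₂)/2 = (1.261128×10^9 + 3.0668×10^8)/2 = 7.83904×10^8 km.
On the circular orbit at r = 3.0668×10^8 km, v_c = √(μ/r) = 20.801 km/s.
Transfer-orbit speed at the same r (vis-viva, a = a_t): v_t = √[μ(2/r − 1/a_t)] = 26.384 km/s.
Δv₂ = |v_t − v_c| = |26.384 − 20.801| = 5.583 km/s.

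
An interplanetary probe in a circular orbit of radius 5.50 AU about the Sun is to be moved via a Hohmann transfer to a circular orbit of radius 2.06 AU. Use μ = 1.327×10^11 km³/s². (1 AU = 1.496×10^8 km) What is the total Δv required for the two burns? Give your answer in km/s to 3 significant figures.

Δv = 7.60 km/s

In km: r₁ = 5.50 × 1.496×10^8 = 8.228×10^8 km; r₂ = 2.06 × 1.496×10^8 = 3.08176×10^8 km.
The Hohmann ellipse has a_t = (r₁ + r₂)/2 = 5.65488×10^8 km.
At r₁ the circular-orbit speed is v₁ = √(μ/r₁) = 12.6995 km/s.
Transfer-orbit speed at r₁ (v² = μ(2/r − 1/a)): v_a = √[μ(2/r₁ − 1/a_t)] = 9.37510 km/s.
First burn Δv₁ = |v_a − v₁| = 3.324 km/s.
At r₂, v₂ = √(μ/r₂) = 20.75 km/s.
Transfer-orbit speed at r₂: v_p = √[μ(2/r₂ − 1/a_t)] = 25.03 km/s.
Second burn Δv₂ = |v₂ − v_p| = 4.280 km/s.
Δv = Δv₁ + Δv₂ = 3.324 + 4.280 = 7.604 km/s.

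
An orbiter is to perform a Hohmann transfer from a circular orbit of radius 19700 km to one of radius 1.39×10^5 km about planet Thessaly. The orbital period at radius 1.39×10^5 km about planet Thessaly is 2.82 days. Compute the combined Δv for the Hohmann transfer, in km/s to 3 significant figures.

Δv = 4.88 km/s

From Kepler's third law T² = 4π²r³/μ at r = 1.39×10^5 km, T = 2.82 days = 2.82 × 86400 s = 2.43648×10^5 s: μ = 4π²r³/T² = 1.78599×10^6 km³/s².
Semi-major axis of the transfer orbit: a_t = (19700 + 1.390×10^5)/2 = 79350 km.
Circular speed at r₁: v₁ = √(μ/r₁) = √(1.78599×10^6/19700) = 9.521516 km/s.
Transfer-orbit speed at r₁ (vis-viva equation): v_p = √[μ(2/r₁ − 1/a_t)] = 12.60202 km/s.
First burn Δv₁ = |v_p − v₁| = 3.081 km/s.
Circular speed at r₂: v₂ = √(μ/r₂) = 3.58453 km/s.
Transfer-orbit speed at r₂: v_a = √[μ(2/r₂ − 1/a_t)] = 1.78604 km/s.
Second burn Δv₂ = |v₂ − v_a| = 1.798 km/s.
Δv = Δv₁ + Δv₂ = 3.081 + 1.798 = 4.879 km/s.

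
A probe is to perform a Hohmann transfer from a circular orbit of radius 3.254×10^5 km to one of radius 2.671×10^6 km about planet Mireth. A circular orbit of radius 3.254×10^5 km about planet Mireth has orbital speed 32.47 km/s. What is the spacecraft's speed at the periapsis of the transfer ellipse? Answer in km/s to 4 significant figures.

From the circular-orbit relation v² = μ/r at r = 3.254×10^5 km: μ = v²r = (32.47)² × 3.254×10^5 = 3.43070×10^8 km³/s².
Semi-major axis of the transfer orbit: a_t = (3.254×10^5 + 2.671×10^6)/2 = 1.4982×10^6 km.
At periapsis, r = 3.254×10^5 km.
Applying v² = μ(2/r − 1/a_t): v = 43.35 km/s.

v = 43.35 km/s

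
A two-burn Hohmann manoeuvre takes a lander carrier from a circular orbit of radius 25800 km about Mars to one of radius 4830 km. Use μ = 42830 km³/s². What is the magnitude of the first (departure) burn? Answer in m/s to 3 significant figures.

Δv₁ = 565 m/s

The Hohmann ellipse has a_t = (r₁ + r₂)/2 = 15315 km.
Circular speed at r = 25800 km: v_c = √(μ/r) = 1.28844 km/s.
Transfer-orbit speed at the same r (vis-viva, a = a_t): v_t = √[μ(2/r − 1/a_t)] = 0.723568 km/s.
Δv₁ = |v_t − v_c| = |0.723568 − 1.28844| = 0.5649 km/s.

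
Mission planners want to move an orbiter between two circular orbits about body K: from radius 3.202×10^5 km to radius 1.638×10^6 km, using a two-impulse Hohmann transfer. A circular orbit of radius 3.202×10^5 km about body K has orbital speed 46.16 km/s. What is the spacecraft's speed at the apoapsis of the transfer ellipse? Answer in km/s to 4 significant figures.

From the circular-orbit relation v² = μ/r at r = 3.202×10^5 km: μ = v²r = (46.16)² × 3.202×10^5 = 6.82265×10^8 km³/s².
Transfer-ellipse semi-major axis a_t = (r₁ + r₂)/2 = (3.202×10^5 + 1.638×10^6)/2 = 9.791×10^5 km.
The apoapsis of the transfer ellipse is at r = 1.638×10^6 km.
From the vis-viva equation, v = √[μ(2/r − 1/a_t)] = 11.67 km/s.

v = 11.67 km/s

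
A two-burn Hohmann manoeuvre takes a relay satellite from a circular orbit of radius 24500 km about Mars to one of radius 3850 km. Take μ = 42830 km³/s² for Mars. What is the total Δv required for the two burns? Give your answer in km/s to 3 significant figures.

Δv = 1.68 km/s

Transfer-ellipse semi-major axis a_t = (r₁ + r₂)/2 = (24500 + 3850)/2 = 14175 km.
Circular speed at r₁: v₁ = √(μ/r₁) = √(42830/24500) = 1.3222 km/s.
Transfer-orbit speed at r₁ (vis-viva equation): v_a = √[μ(2/r₁ − 1/a_t)] = 0.68906 km/s.
First burn Δv₁ = |v_a − v₁| = 0.6331 km/s.
Circular speed at r₂: v₂ = √(μ/r₂) = 3.335 km/s.
Transfer-orbit speed at r₂: v_p = √[μ(2/r₂ − 1/a_t)] = 4.385 km/s.
Second burn Δv₂ = |v₂ − v_p| = 1.050 km/s.
Δv = Δv₁ + Δv₂ = 0.6331 + 1.050 = 1.683 km/s.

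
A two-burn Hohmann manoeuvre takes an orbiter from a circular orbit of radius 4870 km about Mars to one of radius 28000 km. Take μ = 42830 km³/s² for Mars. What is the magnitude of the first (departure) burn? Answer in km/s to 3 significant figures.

Semi-major axis of the transfer orbit: a_t = (4870 + 28000)/2 = 16435 km.
Circular speed at r = 4870 km: v_c = √(μ/r) = 2.9656 km/s.
Vis-viva on the transfer ellipse at r = 4870 km gives v_t = √[μ(2/r − 1/a_t)] = 3.8708 km/s.
Δv₁ = |v_t − v_c| = |3.8708 − 2.9656| = 0.9052 km/s.

Δv₁ = 0.905 km/s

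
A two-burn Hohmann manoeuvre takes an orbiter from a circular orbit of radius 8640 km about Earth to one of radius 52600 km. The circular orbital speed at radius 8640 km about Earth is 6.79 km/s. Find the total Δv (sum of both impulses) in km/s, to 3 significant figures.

Δv = 3.40 km/s

From the circular-orbit relation v² = μ/r at r = 8640 km: μ = v²r = (6.79)² × 8640 = 3.98339×10^5 km³/s².
Transfer-ellipse semi-major axis a_t = (r₁ + r₂)/2 = (8640 + 52600)/2 = 30620 km.
Circular speed at r₁: v₁ = √(μ/r₁) = √(3.98339×10^5/8640) = 6.790 km/s.
On the transfer ellipse at r₁, v² = μ(2/r − 1/a) gives v_p = √[μ(2/r₁ − 1/a_t)] = 8.899 km/s.
First burn Δv₁ = |v_p − v₁| = 2.109 km/s.
Circular speed at r₂: v₂ = √(μ/r₂) = 2.752 km/s.
Transfer-orbit speed at r₂: v_a = √[μ(2/r₂ − 1/a_t)] = 1.462 km/s.
Second burn Δv₂ = |v₂ − v_a| = 1.290 km/s.
Total Δv = Δv₁ + Δv₂ = 3.399 km/s.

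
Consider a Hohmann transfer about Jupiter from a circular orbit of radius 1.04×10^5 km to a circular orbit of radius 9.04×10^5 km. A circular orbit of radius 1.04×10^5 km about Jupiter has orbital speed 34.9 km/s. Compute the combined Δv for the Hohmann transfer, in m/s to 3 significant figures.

Δv = 18300 m/s

From the circular-orbit relation v² = μ/r at r = 1.04×10^5 km: μ = v²r = (34.9)² × 1.04×10^5 = 1.26673×10^8 km³/s².
Transfer-ellipse semi-major axis a_t = (r₁ + r₂)/2 = (1.040×10^5 + 9.040×10^5)/2 = 5.040×10^5 km.
Circular speed at r₁: v₁ = √(μ/r₁) = √(1.26673×10^8/1.040×10^5) = 34.90 km/s.
Transfer-orbit speed at r₁ (vis-viva): v_p = √[μ(2/r₁ − 1/a_t)] = 46.74 km/s.
First burn Δv₁ = |v_p − v₁| = 11.84 km/s.
Circular speed at r₂: v₂ = √(μ/r₂) = 11.837 km/s.
Transfer-orbit speed at r₂: v_a = √[μ(2/r₂ − 1/a_t)] = 5.3772 km/s.
Second burn Δv₂ = |v₂ − v_a| = 6.460 km/s.
Δv = Δv₁ + Δv₂ = 11.84 + 6.460 = 18.30 km/s.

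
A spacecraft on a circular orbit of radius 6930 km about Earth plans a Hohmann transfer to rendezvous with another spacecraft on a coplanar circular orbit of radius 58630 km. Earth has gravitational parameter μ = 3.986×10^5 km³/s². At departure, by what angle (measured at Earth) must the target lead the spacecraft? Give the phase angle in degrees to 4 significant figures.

Transfer-ellipse semi-major axis a_t = (r₁ + r₂)/2 = (6930 + 58630)/2 = 32780 km.
Transfer time t = π√(a_t³/μ) = 29532.12 s.
The target's mean motion on its circular orbit is ω₂ = √(μ/r₂³) = 4.447222×10^-5 rad/s.
Angle swept by the target during transfer: ω₂·t = 1.313359 rad = 75.2499°.
The spacecraft traverses 180° on the transfer ellipse, so the target must lead by 180° − 75.2499° = 104.8°.

φ = 104.8°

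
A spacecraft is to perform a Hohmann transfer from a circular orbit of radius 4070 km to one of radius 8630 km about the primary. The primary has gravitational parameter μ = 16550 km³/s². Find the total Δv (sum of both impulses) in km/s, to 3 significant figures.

Transfer-ellipse semi-major axis a_t = (r₁ + r₂)/2 = (4070 + 8630)/2 = 6350 km.
At r₁ the circular-orbit speed is v₁ = √(μ/r₁) = 2.01652 km/s.
Transfer-orbit speed at r₁ (vis-viva): v_p = √[μ(2/r₁ − 1/a_t)] = 2.35083 km/s.
First burn Δv₁ = |v_p − v₁| = 0.33431 km/s.
Circular speed at r₂: v₂ = √(μ/r₂) = 1.38482 km/s.
Transfer-orbit speed at r₂: v_a = √[μ(2/r₂ − 1/a_t)] = 1.10867 km/s.
Second burn Δv₂ = |v₂ − v_a| = 0.27615 km/s.
Δv = Δv₁ + Δv₂ = 0.33431 + 0.27615 = 0.6105 km/s.

Δv = 0.610 km/s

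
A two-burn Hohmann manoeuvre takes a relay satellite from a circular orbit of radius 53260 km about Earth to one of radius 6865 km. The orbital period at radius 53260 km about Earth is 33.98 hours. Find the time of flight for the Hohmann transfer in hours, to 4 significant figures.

From Kepler's third law T² = 4π²r³/μ at r = 53260 km, T = 33.98 hours = 33.98 × 3600 s = 1.22328×10^5 s: μ = 4π²r³/T² = 3.98576×10^5 km³/s².
Semi-major axis of the transfer orbit: a_t = (53260 + 6865)/2 = 30062.5 km.
Transfer time t = π√(a_t³/μ) = π√((30062.5)³ / 3.98576×10^5) = 25938 s.
Converting: 25938 s ÷ 3600 s/hour = 7.205 hours.

t = 7.205 hours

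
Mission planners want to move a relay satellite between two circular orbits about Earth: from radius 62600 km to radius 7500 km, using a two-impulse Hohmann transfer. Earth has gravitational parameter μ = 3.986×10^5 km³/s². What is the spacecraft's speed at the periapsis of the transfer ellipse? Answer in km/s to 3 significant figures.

The Hohmann ellipse has a_t = (r₁ + r₂)/2 = 35050 km.
At periapsis, r = 7500 km.
Applying v² = μ(2/r − 1/a_t): v = 9.743 km/s.

v = 9.74 km/s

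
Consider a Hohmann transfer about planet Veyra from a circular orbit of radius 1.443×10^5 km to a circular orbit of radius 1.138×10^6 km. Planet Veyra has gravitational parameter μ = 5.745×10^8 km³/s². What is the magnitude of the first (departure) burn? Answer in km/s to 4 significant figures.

Δv₁ = 20.97 km/s

The Hohmann ellipse has a_t = (r₁ + r₂)/2 = 6.4115×10^5 km.
Circular speed at r = 1.443×10^5 km: v_c = √(μ/r) = 63.097 km/s.
Transfer-orbit speed at the same r (vis-viva, a = a_t): v_t = √[μ(2/r − 1/a_t)] = 84.063 km/s.
Δv₁ = |v_t − v_c| = |84.063 − 63.097| = 20.97 km/s.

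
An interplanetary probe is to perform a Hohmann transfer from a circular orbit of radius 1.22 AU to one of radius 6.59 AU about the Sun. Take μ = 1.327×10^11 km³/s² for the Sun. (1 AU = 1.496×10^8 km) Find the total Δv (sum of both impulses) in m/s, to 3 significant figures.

Δv = 13200 m/s

In km: r₁ = 1.22 × 1.496×10^8 = 1.82512×10^8 km; r₂ = 6.59 × 1.496×10^8 = 9.85864×10^8 km.
Transfer-ellipse semi-major axis a_t = (r₁ + r₂)/2 = (1.82512×10^8 + 9.85864×10^8)/2 = 5.84188×10^8 km.
Circular speed at r₁: v₁ = √(μ/r₁) = √(1.327×10^11/1.82512×10^8) = 26.9643 km/s.
Transfer-orbit speed at r₁ (vis-viva equation): v_p = √[μ(2/r₁ − 1/a_t)] = 35.0285 km/s.
First burn Δv₁ = |v_p − v₁| = 8.064 km/s.
At r₂, v₂ = √(μ/r₂) = 11.602 km/s.
Transfer-orbit speed at r₂: v_a = √[μ(2/r₂ − 1/a_t)] = 6.4848 km/s.
Second burn Δv₂ = |v₂ − v_a| = 5.117 km/s.
Δv = Δv₁ + Δv₂ = 8.064 + 5.117 = 13.18 km/s.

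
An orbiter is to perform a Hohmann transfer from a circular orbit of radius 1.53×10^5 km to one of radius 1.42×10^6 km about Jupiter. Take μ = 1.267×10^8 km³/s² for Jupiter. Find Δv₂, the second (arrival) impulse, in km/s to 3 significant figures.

The Hohmann ellipse has a_t = (r₁ + r₂)/2 = 7.865×10^5 km.
On the circular orbit at r = 1.420×10^6 km, v_c = √(μ/r) = 9.446 km/s.
Transfer-orbit speed at the same r (vis-viva, a = a_t): v_t = √[μ(2/r − 1/a_t)] = 4.166 km/s.
Δv₂ = |v_t − v_c| = |4.166 − 9.446| = 5.280 km/s.

Δv₂ = 5.28 km/s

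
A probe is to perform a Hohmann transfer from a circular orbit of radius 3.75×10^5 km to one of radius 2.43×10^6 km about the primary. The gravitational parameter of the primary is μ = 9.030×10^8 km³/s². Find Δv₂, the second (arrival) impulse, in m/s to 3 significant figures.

Δv₂ = 9310 m/s

The Hohmann ellipse has a_t = (r₁ + r₂)/2 = 1.4025×10^6 km.
On the circular orbit at r = 2.430×10^6 km, v_c = √(μ/r) = 19.277 km/s.
Vis-viva on the transfer ellipse at r = 2.430×10^6 km gives v_t = √[μ(2/r − 1/a_t)] = 9.9679 km/s.
Δv₂ = |v_t − v_c| = |9.9679 − 19.277| = 9.309 km/s.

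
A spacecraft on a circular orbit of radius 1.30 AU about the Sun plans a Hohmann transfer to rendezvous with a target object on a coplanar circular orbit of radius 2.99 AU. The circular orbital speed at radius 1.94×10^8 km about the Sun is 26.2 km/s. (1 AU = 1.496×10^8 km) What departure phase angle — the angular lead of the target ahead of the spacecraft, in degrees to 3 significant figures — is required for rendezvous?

From the circular-orbit relation v² = μ/r at r = 1.94×10^8 km: μ = v²r = (26.2)² × 1.94×10^8 = 1.33169×10^11 km³/s².
In km: r₁ = 1.30 × 1.496×10^8 = 1.9448×10^8 km; r₂ = 2.99 × 1.496×10^8 = 4.47304×10^8 km.
Transfer-ellipse semi-major axis a_t = (r₁ + r₂)/2 = (1.9448×10^8 + 4.47304×10^8)/2 = 3.20892×10^8 km.
The half-period of the transfer ellipse is t = π√(a_t³/μ) = 4.949×10^7 s.
The target's mean motion on its circular orbit is ω₂ = √(μ/r₂³) = 3.857×10^-8 rad/s.
Angle swept by the target during transfer: ω₂·t = 1.909 rad = 109.4°.
Arrival is 180° from departure on the ellipse, so φ = 180° − 109.4° = 70.6°.

φ = 70.6°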